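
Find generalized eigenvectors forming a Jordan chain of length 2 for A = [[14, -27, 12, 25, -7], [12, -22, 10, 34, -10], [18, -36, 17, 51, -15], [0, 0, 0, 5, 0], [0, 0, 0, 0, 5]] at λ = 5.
We seek v_1 ∈ ker((A - 5I)^2) \ ker(A - 5I), then set v_{i+1} = (A - 5I) v_i.

One such chain is v_1 = [[7, 8, 12, 0, -1]]^T, v_2 = [[-2, -2, -3, 0, 0]]^T. Check: (A - 5I) v_2 = [[0, 0, 0, 0, 0]]^T = 0.

v_1 = [[7, 8, 12, 0, -1]]^T, v_2 = [[-2, -2, -3, 0, 0]]^T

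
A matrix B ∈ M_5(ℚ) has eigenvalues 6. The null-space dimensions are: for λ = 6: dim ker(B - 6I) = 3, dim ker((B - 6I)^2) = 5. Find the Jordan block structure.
Jordan blocks: (6, 2), (6, 2), (6, 1)

λ = 6: successive nullity increments [3, 2] count blocks of size ≥ k; block sizes are [2, 2, 1].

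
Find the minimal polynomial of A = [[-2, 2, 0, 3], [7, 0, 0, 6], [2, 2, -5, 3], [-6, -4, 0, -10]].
m_A(x) = (x + 4)^3(x + 5)

The characteristic polynomial factors as (x + 4)^3(x + 5). The minimal polynomial is ∏(x - λ)^{k_λ} where k_λ is the size of the largest Jordan block at λ.

For λ = -5: rank(A + 5I) = 3, and the largest Jordan block has size 1 (the smallest k with rank((A + 5I)^k) = rank((A + 5I)^(k+1))).
For λ = -4: rank(A + 4I) = 3, and the largest Jordan block has size 3 (the smallest k with rank((A + 4I)^k) = rank((A + 4I)^(k+1))).

So m_A(x) = (x + 4)^3(x + 5).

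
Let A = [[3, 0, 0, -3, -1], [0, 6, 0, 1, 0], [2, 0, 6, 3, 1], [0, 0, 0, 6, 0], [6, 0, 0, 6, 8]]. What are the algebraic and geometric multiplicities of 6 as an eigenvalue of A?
algebraic multiplicity 4, geometric multiplicity 2

The characteristic polynomial is (x - 6)^4(x - 5), so the factor x - 6 appears with exponent 4: the algebraic multiplicity is 4.

rank(A - 6I) = 3, so the eigenspace has dimension 5 - 3 = 2: the geometric multiplicity is 2.

Since 2 < 4, A is not diagonalizable.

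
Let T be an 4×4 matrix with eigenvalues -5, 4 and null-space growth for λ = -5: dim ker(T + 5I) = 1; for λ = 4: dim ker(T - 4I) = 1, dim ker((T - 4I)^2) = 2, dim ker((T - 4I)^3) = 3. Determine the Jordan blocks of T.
λ = -5: successive nullity increments [1] count blocks of size ≥ k; block sizes are [1].
λ = 4: successive nullity increments [1, 1, 1] count blocks of size ≥ k; block sizes are [3].

Jordan blocks: (-5, 1), (4, 3)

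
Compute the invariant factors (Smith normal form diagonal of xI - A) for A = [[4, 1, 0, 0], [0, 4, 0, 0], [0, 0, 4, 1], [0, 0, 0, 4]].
(x - 4)^2, (x - 4)^2

The Jordan structure of A has elementary divisors (x - 4)^2, (x - 4)^2. Arranging the block sizes at each eigenvalue in decreasing order and taking row products gives the invariant factors.

Invariant factors (smallest first, each dividing the next): (x - 4)^2, (x - 4)^2.

Check: the last factor (x - 4)^2 is the minimal polynomial, and the product (x - 4)^4 is the characteristic polynomial.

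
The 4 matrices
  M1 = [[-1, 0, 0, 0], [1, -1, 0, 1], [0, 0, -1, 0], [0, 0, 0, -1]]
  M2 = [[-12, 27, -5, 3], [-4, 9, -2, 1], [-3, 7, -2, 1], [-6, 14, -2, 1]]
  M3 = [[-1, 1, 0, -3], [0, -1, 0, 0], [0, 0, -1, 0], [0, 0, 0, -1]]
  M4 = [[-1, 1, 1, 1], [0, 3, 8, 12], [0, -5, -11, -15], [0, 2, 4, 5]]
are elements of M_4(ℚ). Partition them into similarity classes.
Characteristic polynomials: χ_{M1} = (x + 1)^4, χ_{M2} = (x + 1)^4, χ_{M3} = (x + 1)^4, χ_{M4} = (x + 1)^4.

{M1, M3}: invariant factors x + 1, x + 1, (x + 1)^2.

{M2, M4}: invariant factors x + 1, (x + 1)^3.

Matrices are similar if and only if their invariant-factor lists agree; the partition into similarity classes is {M1, M3}, {M2, M4}.

2 classes: {M1, M3}, {M2, M4}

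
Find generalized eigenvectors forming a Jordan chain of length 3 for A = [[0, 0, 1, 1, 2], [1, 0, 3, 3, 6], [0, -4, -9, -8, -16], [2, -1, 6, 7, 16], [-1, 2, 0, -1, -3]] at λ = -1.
We seek v_1 ∈ ker((A + I)^3) \ ker((A + I)^2), then set v_{i+1} = (A + I) v_i.

One such chain is v_1 = [[0, -1, 1, 1, -1]]^T, v_2 = [[0, -1, 4, -1, -1]]^T, v_3 = [[1, 2, -4, 1, 1]]^T. Check: (A + I) v_3 = [[0, 0, 0, 0, 0]]^T = 0.

v_1 = [[0, -1, 1, 1, -1]]^T, v_2 = [[0, -1, 4, -1, -1]]^T, v_3 = [[1, 2, -4, 1, 1]]^T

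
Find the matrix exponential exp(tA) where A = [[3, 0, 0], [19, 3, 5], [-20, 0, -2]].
A has Jordan form J = [[-2, 0, 0], [0, 3, 1], [0, 0, 3]] with A = PJP^{-1}, so e^{tA} = P e^{tJ} P^{-1}.

For a Jordan block J_k(λ), e^{tJ_k(λ)} = e^{λt} · (I + tN + t^2 N^2/2! + ... + t^{k-1} N^{k-1}/(k-1)!) where N is the nilpotent superdiagonal part.

Assembling the blocks and conjugating back gives the entries of e^{tA} as shown above.

e^{tA} = [[e^{3*t}, 0, 0], [((4 - t)*e^{5*t} - 4)*e^{-2*t}, e^{3*t}, (e^{5*t} - 1)*e^{-2*t}], [4*(1 - e^{5*t})*e^{-2*t}, 0, e^{-2*t}]]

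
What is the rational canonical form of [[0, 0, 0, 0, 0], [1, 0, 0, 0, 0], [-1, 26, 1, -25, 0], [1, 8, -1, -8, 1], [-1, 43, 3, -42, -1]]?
The invariant factors of A (the non-unit diagonal entries of the Smith normal form of xI - A over ℚ[x]) are x^3(x + 4)^2, each dividing the next. The characteristic polynomial is their product, x^3(x + 4)^2.

The rational canonical form is the block-diagonal matrix of companion matrices C(f_i):
R = [[0, 0, 0, 0, 0], [1, 0, 0, 0, 0], [0, 1, 0, 0, 0], [0, 0, 1, 0, -16], [0, 0, 0, 1, -8]].

R = [[0, 0, 0, 0, 0], [1, 0, 0, 0, 0], [0, 1, 0, 0, 0], [0, 0, 1, 0, -16], [0, 0, 0, 1, -8]]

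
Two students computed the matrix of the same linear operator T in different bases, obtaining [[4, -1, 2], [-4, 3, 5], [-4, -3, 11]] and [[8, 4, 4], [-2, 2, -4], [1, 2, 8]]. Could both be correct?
Both have characteristic polynomial (x - 6)^3, but the minimal polynomial of A is (x - 6)^3 while the minimal polynomial of B is (x - 6)^2. The minimal polynomial is a similarity invariant, so A and B are not similar.

No.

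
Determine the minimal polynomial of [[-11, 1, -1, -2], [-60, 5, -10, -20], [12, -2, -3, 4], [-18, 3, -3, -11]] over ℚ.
The characteristic polynomial factors as (x + 5)^4. The minimal polynomial is ∏(x - λ)^{k_λ} where k_λ is the size of the largest Jordan block at λ.

For λ = -5: rank(A + 5I) = 1, and the largest Jordan block has size 2 (the smallest k with rank((A + 5I)^k) = rank((A + 5I)^(k+1))).

So m_A(x) = (x + 5)^2.

m_A(x) = (x + 5)^2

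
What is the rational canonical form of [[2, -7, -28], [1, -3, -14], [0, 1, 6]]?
R = [[0, 0, 6], [1, 0, -9], [0, 1, 5]]

The invariant factors of A (the non-unit diagonal entries of the Smith normal form of xI - A over ℚ[x]) are (x - 2)(x^2 - 3x + 3), each dividing the next. The characteristic polynomial is their product, (x - 2)(x^2 - 3x + 3).

The rational canonical form is the block-diagonal matrix of companion matrices C(f_i):
R = [[0, 0, 6], [1, 0, -9], [0, 1, 5]].

Note the characteristic polynomial does not split into linear factors over ℚ, so A has no Jordan form over ℚ; the rational canonical form exists over any field.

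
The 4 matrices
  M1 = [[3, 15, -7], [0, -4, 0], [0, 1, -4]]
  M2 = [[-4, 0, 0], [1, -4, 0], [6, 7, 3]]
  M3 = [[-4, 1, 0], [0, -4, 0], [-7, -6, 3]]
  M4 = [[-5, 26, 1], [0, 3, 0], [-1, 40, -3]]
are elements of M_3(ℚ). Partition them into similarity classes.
1 class: {M1, M2, M3, M4}

Characteristic polynomials: χ_{M1} = (x - 3)(x + 4)^2, χ_{M2} = (x - 3)(x + 4)^2, χ_{M3} = (x - 3)(x + 4)^2, χ_{M4} = (x - 3)(x + 4)^2.

{M1, M2, M3, M4}: invariant factors (x - 3)(x + 4)^2.

Matrices are similar if and only if their invariant-factor lists agree; the partition into similarity classes is {M1, M2, M3, M4}.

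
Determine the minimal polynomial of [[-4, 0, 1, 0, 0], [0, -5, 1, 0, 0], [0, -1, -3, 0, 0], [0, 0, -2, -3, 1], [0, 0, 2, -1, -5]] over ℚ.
m_A(x) = (x + 4)^3

The characteristic polynomial factors as (x + 4)^5. The minimal polynomial is ∏(x - λ)^{k_λ} where k_λ is the size of the largest Jordan block at λ.

For λ = -4: rank(A + 4I) = 3, and the largest Jordan block has size 3 (the smallest k with rank((A + 4I)^k) = rank((A + 4I)^(k+1))).

So m_A(x) = (x + 4)^3.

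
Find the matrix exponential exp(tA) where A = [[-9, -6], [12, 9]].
A has Jordan form J = [[-3, 0], [0, 3]] with A = PJP^{-1}, so e^{tA} = P e^{tJ} P^{-1}.

For a Jordan block J_k(λ), e^{tJ_k(λ)} = e^{λt} · (I + tN + t^2 N^2/2! + ... + t^{k-1} N^{k-1}/(k-1)!) where N is the nilpotent superdiagonal part.

Assembling the blocks and conjugating back gives the entries of e^{tA} as shown above.

e^{tA} = [[(2 - e^{6*t})*e^{-3*t}, -2*sinh(3*t)], [4*sinh(3*t), (2*e^{6*t} - 1)*e^{-3*t}]]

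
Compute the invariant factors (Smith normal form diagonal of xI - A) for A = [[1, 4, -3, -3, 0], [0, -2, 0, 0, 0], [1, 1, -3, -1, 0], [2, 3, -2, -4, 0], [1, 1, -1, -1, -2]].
x + 2, (x + 2)^2, (x + 2)^2

The Jordan structure of A has elementary divisors (x + 2)^2, (x + 2)^2, (x + 2). Arranging the block sizes at each eigenvalue in decreasing order and taking row products gives the invariant factors.

Invariant factors (smallest first, each dividing the next): x + 2, (x + 2)^2, (x + 2)^2.

Check: the last factor (x + 2)^2 is the minimal polynomial, and the product (x + 2)^5 is the characteristic polynomial.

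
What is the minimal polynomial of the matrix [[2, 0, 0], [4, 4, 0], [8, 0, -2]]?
m_A(x) = (x - 4)(x - 2)(x + 2)

The characteristic polynomial factors as (x - 4)(x - 2)(x + 2). The minimal polynomial is ∏(x - λ)^{k_λ} where k_λ is the size of the largest Jordan block at λ.

For λ = -2: rank(A + 2I) = 2, and the largest Jordan block has size 1 (the smallest k with rank((A + 2I)^k) = rank((A + 2I)^(k+1))).
For λ = 2: rank(A - 2I) = 2, and the largest Jordan block has size 1 (the smallest k with rank((A - 2I)^k) = rank((A - 2I)^(k+1))).
For λ = 4: rank(A - 4I) = 2, and the largest Jordan block has size 1 (the smallest k with rank((A - 4I)^k) = rank((A - 4I)^(k+1))).

So m_A(x) = (x - 4)(x - 2)(x + 2).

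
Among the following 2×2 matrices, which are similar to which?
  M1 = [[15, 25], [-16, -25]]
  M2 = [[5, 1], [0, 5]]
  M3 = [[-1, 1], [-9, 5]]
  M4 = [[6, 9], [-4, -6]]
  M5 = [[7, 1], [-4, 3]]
Characteristic polynomials: χ_{M1} = (x + 5)^2, χ_{M2} = (x - 5)^2, χ_{M3} = (x - 2)^2, χ_{M4} = x^2, χ_{M5} = (x - 5)^2.

{M1}: invariant factors (x + 5)^2.

{M2, M5}: invariant factors (x - 5)^2.

{M3}: invariant factors (x - 2)^2.

{M4}: invariant factors x^2.

Matrices are similar if and only if their invariant-factor lists agree; the partition into similarity classes is {M1}, {M2, M5}, {M3}, {M4}.

4 classes: {M1}, {M2, M5}, {M3}, {M4}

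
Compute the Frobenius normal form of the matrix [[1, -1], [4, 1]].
R = [[0, -5], [1, 2]]

The invariant factors of A (the non-unit diagonal entries of the Smith normal form of xI - A over ℚ[x]) are x^2 - 2x + 5, each dividing the next. The characteristic polynomial is their product, x^2 - 2x + 5.

The rational canonical form is the block-diagonal matrix of companion matrices C(f_i):
R = [[0, -5], [1, 2]].

Note the characteristic polynomial does not split into linear factors over ℚ, so A has no Jordan form over ℚ; the rational canonical form exists over any field.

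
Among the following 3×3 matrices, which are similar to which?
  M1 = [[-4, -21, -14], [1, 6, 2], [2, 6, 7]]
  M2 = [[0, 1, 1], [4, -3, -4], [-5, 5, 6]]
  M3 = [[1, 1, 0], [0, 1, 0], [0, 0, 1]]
2 classes: {M1}, {M2, M3}

Characteristic polynomials: χ_{M1} = (x - 3)^3, χ_{M2} = (x - 1)^3, χ_{M3} = (x - 1)^3.

{M1}: invariant factors x - 3, (x - 3)^2.

{M2, M3}: invariant factors x - 1, (x - 1)^2.

Matrices are similar if and only if their invariant-factor lists agree; the partition into similarity classes is {M1}, {M2, M3}.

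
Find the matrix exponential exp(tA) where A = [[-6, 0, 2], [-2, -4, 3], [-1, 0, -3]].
e^{tA} = [[(2 - e^{t})*e^{-5*t}, 0, (2*e^{t} - 2)*e^{-5*t}], [(-(t + 1)*e^{t} + 1)*e^{-5*t}, e^{-4*t}, ((2*t + 1)*e^{t} - 1)*e^{-5*t}], [(1 - e^{t})*e^{-5*t}, 0, (2*e^{t} - 1)*e^{-5*t}]]

A has Jordan form J = [[-5, 0, 0], [0, -4, 1], [0, 0, -4]] with A = PJP^{-1}, so e^{tA} = P e^{tJ} P^{-1}.

For a Jordan block J_k(λ), e^{tJ_k(λ)} = e^{λt} · (I + tN + t^2 N^2/2! + ... + t^{k-1} N^{k-1}/(k-1)!) where N is the nilpotent superdiagonal part.

Assembling the blocks and conjugating back gives the entries of e^{tA} as shown above.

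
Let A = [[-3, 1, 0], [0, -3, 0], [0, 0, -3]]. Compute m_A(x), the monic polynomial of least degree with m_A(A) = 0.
The characteristic polynomial factors as (x + 3)^3. The minimal polynomial is ∏(x - λ)^{k_λ} where k_λ is the size of the largest Jordan block at λ.

For λ = -3: rank(A + 3I) = 1, and the largest Jordan block has size 2 (the smallest k with rank((A + 3I)^k) = rank((A + 3I)^(k+1))).

So m_A(x) = (x + 3)^2.

m_A(x) = (x + 3)^2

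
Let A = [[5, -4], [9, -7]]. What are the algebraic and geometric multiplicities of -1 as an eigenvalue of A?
algebraic multiplicity 2, geometric multiplicity 1

The characteristic polynomial is (x + 1)^2, so the factor x + 1 appears with exponent 2: the algebraic multiplicity is 2.

rank(A + I) = 1, so the eigenspace has dimension 2 - 1 = 1: the geometric multiplicity is 1.

Since 1 < 2, A is not diagonalizable.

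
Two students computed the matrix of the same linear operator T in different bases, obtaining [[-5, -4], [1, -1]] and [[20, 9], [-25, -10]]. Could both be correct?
trace(A) = -6 but trace(B) = 10. The trace is a similarity invariant, so A and B are not similar.

No.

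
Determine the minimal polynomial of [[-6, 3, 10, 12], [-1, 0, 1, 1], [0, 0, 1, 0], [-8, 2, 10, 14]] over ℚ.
The characteristic polynomial factors as (x - 6)(x - 1)^3. The minimal polynomial is ∏(x - λ)^{k_λ} where k_λ is the size of the largest Jordan block at λ.

For λ = 1: rank(A - I) = 3, and the largest Jordan block has size 3 (the smallest k with rank((A - I)^k) = rank((A - I)^(k+1))).
For λ = 6: rank(A - 6I) = 3, and the largest Jordan block has size 1 (the smallest k with rank((A - 6I)^k) = rank((A - 6I)^(k+1))).

So m_A(x) = (x - 6)(x - 1)^3.

m_A(x) = (x - 6)(x - 1)^3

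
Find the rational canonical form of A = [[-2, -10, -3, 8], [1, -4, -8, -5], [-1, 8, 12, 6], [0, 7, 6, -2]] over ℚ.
The invariant factors of A (the non-unit diagonal entries of the Smith normal form of xI - A over ℚ[x]) are (x^2 - 2x - 5)^2, each dividing the next. The characteristic polynomial is their product, (x^2 - 2x - 5)^2.

The rational canonical form is the block-diagonal matrix of companion matrices C(f_i):
R = [[0, 0, 0, -25], [1, 0, 0, -20], [0, 1, 0, 6], [0, 0, 1, 4]].

Note the characteristic polynomial does not split into linear factors over ℚ, so A has no Jordan form over ℚ; the rational canonical form exists over any field.

R = [[0, 0, 0, -25], [1, 0, 0, -20], [0, 1, 0, 6], [0, 0, 1, 4]]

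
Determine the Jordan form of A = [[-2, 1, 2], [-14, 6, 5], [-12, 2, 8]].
The characteristic polynomial is det(xI - A) = (x - 4)^3, so the eigenvalues are 4 (algebraic multiplicity 3).

For λ = 4: rank(A - 4I) = 2, rank((A - 4I)^2) = 1, rank((A - 4I)^3) = 0. The eigenspace has dimension 3 - 2 = 1, so there is 1 Jordan block; the rank sequence gives block sizes [3].

Assembling the blocks gives the Jordan form J above.

J = [[4, 1, 0], [0, 4, 1], [0, 0, 4]]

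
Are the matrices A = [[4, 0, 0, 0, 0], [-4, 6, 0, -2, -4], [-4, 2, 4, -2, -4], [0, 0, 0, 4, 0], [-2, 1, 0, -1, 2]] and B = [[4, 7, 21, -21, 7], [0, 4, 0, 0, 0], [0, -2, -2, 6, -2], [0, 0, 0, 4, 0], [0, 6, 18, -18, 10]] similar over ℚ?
Yes.

Two matrices over a field are similar if and only if they have the same invariant factors.

Both A and B have characteristic polynomial (x - 4)^5 and minimal polynomial (x - 4)^2. Computing further, both have invariant factors x - 4, x - 4, x - 4, (x - 4)^2. Hence A and B are similar.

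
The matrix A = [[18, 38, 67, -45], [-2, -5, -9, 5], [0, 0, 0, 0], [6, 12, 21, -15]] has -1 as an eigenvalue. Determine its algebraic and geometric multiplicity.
The characteristic polynomial is x^2(x + 1)^2, so the factor x + 1 appears with exponent 2: the algebraic multiplicity is 2.

rank(A + I) = 3, so the eigenspace has dimension 4 - 3 = 1: the geometric multiplicity is 1.

Since 1 < 2, A is not diagonalizable.

algebraic multiplicity 2, geometric multiplicity 1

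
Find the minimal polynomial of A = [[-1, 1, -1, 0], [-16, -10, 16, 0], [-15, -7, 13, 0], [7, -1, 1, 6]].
The characteristic polynomial factors as (x - 6)^2(x + 2)^2. The minimal polynomial is ∏(x - λ)^{k_λ} where k_λ is the size of the largest Jordan block at λ.

For λ = -2: rank(A + 2I) = 3, and the largest Jordan block has size 2 (the smallest k with rank((A + 2I)^k) = rank((A + 2I)^(k+1))).
For λ = 6: rank(A - 6I) = 2, and the largest Jordan block has size 1 (the smallest k with rank((A - 6I)^k) = rank((A - 6I)^(k+1))).

So m_A(x) = (x - 6)(x + 2)^2.

m_A(x) = (x - 6)(x + 2)^2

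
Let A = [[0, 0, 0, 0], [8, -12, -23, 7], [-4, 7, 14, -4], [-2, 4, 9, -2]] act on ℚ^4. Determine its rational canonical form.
R = [[0, 0, 0, 0], [1, 0, 0, -1], [0, 1, 0, 3], [0, 0, 1, 0]]

The invariant factors of A (the non-unit diagonal entries of the Smith normal form of xI - A over ℚ[x]) are x(x^3 - 3x + 1), each dividing the next. The characteristic polynomial is their product, x(x^3 - 3x + 1).

The rational canonical form is the block-diagonal matrix of companion matrices C(f_i):
R = [[0, 0, 0, 0], [1, 0, 0, -1], [0, 1, 0, 3], [0, 0, 1, 0]].

Note the characteristic polynomial does not split into linear factors over ℚ, so A has no Jordan form over ℚ; the rational canonical form exists over any field.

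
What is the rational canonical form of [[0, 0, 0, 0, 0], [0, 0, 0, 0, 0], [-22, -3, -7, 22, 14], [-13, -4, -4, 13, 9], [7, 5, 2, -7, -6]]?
R = [[0, 0, 0, 0, 0], [0, 0, 0, 0, 0], [0, 1, 0, 0, 1], [0, 0, 1, 0, 4], [0, 0, 0, 1, 0]]

The invariant factors of A (the non-unit diagonal entries of the Smith normal form of xI - A over ℚ[x]) are x, x(x^3 - 4x - 1), each dividing the next. The characteristic polynomial is their product, x^2(x^3 - 4x - 1).

The rational canonical form is the block-diagonal matrix of companion matrices C(f_i):
R = [[0, 0, 0, 0, 0], [0, 0, 0, 0, 0], [0, 1, 0, 0, 1], [0, 0, 1, 0, 4], [0, 0, 0, 1, 0]].

Note the characteristic polynomial does not split into linear factors over ℚ, so A has no Jordan form over ℚ; the rational canonical form exists over any field.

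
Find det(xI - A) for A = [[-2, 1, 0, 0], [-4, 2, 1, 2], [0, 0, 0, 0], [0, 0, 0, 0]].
χ_A(x) = x^4

xI - A = [[x + 2, -1, 0, 0], [4, x - 2, -1, -2], [0, 0, x, 0], [0, 0, 0, x]].

Expanding det(xI - A) along the first row:
det(xI - A) = + (x + 2)·det([[x - 2, -1, -2], [0, x, 0], [0, 0, x]]) - (-1)·det([[4, -1, -2], [0, x, 0], [0, 0, x]]) + (0)·det([[4, x - 2, -2], [0, 0, 0], [0, 0, x]]) - (0)·det([[4, x - 2, -1], [0, 0, x], [0, 0, 0]]).

Evaluating gives χ_A(x) = x^4.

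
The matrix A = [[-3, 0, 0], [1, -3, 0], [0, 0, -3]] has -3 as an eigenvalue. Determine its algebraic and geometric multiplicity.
algebraic multiplicity 3, geometric multiplicity 2

The characteristic polynomial is (x + 3)^3, so the factor x + 3 appears with exponent 3: the algebraic multiplicity is 3.

rank(A + 3I) = 1, so the eigenspace has dimension 3 - 1 = 2: the geometric multiplicity is 2.

Since 2 < 3, A is not diagonalizable.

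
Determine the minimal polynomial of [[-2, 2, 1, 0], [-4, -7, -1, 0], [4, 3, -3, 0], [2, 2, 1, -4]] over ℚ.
The characteristic polynomial factors as (x + 4)^4. The minimal polynomial is ∏(x - λ)^{k_λ} where k_λ is the size of the largest Jordan block at λ.

For λ = -4: rank(A + 4I) = 2, and the largest Jordan block has size 3 (the smallest k with rank((A + 4I)^k) = rank((A + 4I)^(k+1))).

So m_A(x) = (x + 4)^3.

m_A(x) = (x + 4)^3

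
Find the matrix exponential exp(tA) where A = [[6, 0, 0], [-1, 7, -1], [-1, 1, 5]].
A has Jordan form J = [[6, 1, 0], [0, 6, 0], [0, 0, 6]] with A = PJP^{-1}, so e^{tA} = P e^{tJ} P^{-1}.

For a Jordan block J_k(λ), e^{tJ_k(λ)} = e^{λt} · (I + tN + t^2 N^2/2! + ... + t^{k-1} N^{k-1}/(k-1)!) where N is the nilpotent superdiagonal part.

Assembling the blocks and conjugating back gives the entries of e^{tA} as shown above.

e^{tA} = [[e^{6*t}, 0, 0], [-t*e^{6*t}, (t + 1)*e^{6*t}, -t*e^{6*t}], [-t*e^{6*t}, t*e^{6*t}, (1 - t)*e^{6*t}]]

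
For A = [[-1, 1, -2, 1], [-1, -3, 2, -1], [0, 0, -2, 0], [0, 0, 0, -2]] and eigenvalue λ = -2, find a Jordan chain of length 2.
We seek v_1 ∈ ker((A + 2I)^2) \ ker(A + 2I), then set v_{i+1} = (A + 2I) v_i.

One such chain is v_1 = [[0, 1, 0, 0]]^T, v_2 = [[1, -1, 0, 0]]^T. Check: (A + 2I) v_2 = [[0, 0, 0, 0]]^T = 0.

v_1 = [[0, 1, 0, 0]]^T, v_2 = [[1, -1, 0, 0]]^T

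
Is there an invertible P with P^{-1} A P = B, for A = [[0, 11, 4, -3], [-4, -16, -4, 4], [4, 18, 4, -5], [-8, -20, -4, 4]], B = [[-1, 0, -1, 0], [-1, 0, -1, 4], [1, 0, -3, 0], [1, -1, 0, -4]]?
Yes.

Two matrices over a field are similar if and only if they have the same invariant factors.

Both A and B have characteristic polynomial (x + 2)^4 and minimal polynomial (x + 2)^2. Computing further, both have invariant factors (x + 2)^2, (x + 2)^2. Hence A and B are similar.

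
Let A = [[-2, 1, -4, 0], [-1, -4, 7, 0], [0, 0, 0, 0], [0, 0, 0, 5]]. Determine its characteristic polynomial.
xI - A = [[x + 2, -1, 4, 0], [1, x + 4, -7, 0], [0, 0, x, 0], [0, 0, 0, x - 5]].

Expanding det(xI - A) along the first row:
det(xI - A) = + (x + 2)·det([[x + 4, -7, 0], [0, x, 0], [0, 0, x - 5]]) - (-1)·det([[1, -7, 0], [0, x, 0], [0, 0, x - 5]]) + (4)·det([[1, x + 4, 0], [0, 0, 0], [0, 0, x - 5]]) - (0)·det([[1, x + 4, -7], [0, 0, x], [0, 0, 0]]).

Evaluating gives χ_A(x) = x^4 + x^3 - 21x^2 - 45x = x(x - 5)(x + 3)^2.

χ_A(x) = x(x - 5)(x + 3)^2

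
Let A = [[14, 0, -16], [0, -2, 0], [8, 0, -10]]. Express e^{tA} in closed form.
e^{tA} = [[(2*e^{8*t} - 1)*e^{-2*t}, 0, 2*(1 - e^{8*t})*e^{-2*t}], [0, e^{-2*t}, 0], [(e^{8*t} - 1)*e^{-2*t}, 0, (2 - e^{8*t})*e^{-2*t}]]

A has Jordan form J = [[-2, 0, 0], [0, -2, 0], [0, 0, 6]] with A = PJP^{-1}, so e^{tA} = P e^{tJ} P^{-1}.

For a Jordan block J_k(λ), e^{tJ_k(λ)} = e^{λt} · (I + tN + t^2 N^2/2! + ... + t^{k-1} N^{k-1}/(k-1)!) where N is the nilpotent superdiagonal part.

Assembling the blocks and conjugating back gives the entries of e^{tA} as shown above.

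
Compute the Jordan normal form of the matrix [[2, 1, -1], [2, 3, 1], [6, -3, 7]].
J = [[4, 1, 0], [0, 4, 0], [0, 0, 4]]

The characteristic polynomial is det(xI - A) = (x - 4)^3, so the eigenvalues are 4 (algebraic multiplicity 3).

For λ = 4: rank(A - 4I) = 1, rank((A - 4I)^2) = 0. The eigenspace has dimension 3 - 1 = 2, so there are 2 Jordan blocks; the rank sequence gives block sizes [2, 1].

Assembling the blocks gives the Jordan form J above.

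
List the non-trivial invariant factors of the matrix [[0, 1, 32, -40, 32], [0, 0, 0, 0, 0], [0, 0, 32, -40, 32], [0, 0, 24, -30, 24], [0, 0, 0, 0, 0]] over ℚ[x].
x, x, x^2(x - 2)

The Jordan structure of A has elementary divisors x^2, x, x, (x - 2). Arranging the block sizes at each eigenvalue in decreasing order and taking row products gives the invariant factors.

Invariant factors (smallest first, each dividing the next): x, x, x^2(x - 2).

Check: the last factor x^2(x - 2) is the minimal polynomial, and the product x^4(x - 2) is the characteristic polynomial.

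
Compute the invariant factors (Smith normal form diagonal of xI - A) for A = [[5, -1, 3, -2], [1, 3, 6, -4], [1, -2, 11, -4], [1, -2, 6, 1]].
x - 5, (x - 5)^3

The Jordan structure of A has elementary divisors (x - 5)^3, (x - 5). Arranging the block sizes at each eigenvalue in decreasing order and taking row products gives the invariant factors.

Invariant factors (smallest first, each dividing the next): x - 5, (x - 5)^3.

Check: the last factor (x - 5)^3 is the minimal polynomial, and the product (x - 5)^4 is the characteristic polynomial.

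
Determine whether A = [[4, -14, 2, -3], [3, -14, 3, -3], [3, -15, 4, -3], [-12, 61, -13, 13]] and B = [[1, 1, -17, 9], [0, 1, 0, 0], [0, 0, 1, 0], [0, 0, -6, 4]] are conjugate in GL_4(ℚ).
Two matrices over a field are similar if and only if they have the same invariant factors.

Both A and B have characteristic polynomial (x - 4)(x - 1)^3 and minimal polynomial (x - 4)(x - 1)^2. Computing further, both have invariant factors x - 1, (x - 4)(x - 1)^2. Hence A and B are similar.

Yes.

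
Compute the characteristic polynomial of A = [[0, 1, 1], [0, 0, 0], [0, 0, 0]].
xI - A = [[x, -1, -1], [0, x, 0], [0, 0, x]].

Expanding det(xI - A) along the first row:
det(xI - A) = + (x)·det([[x, 0], [0, x]]) - (-1)·det([[0, 0], [0, x]]) + (-1)·det([[0, x], [0, 0]]).

Evaluating gives χ_A(x) = x^3.

χ_A(x) = x^3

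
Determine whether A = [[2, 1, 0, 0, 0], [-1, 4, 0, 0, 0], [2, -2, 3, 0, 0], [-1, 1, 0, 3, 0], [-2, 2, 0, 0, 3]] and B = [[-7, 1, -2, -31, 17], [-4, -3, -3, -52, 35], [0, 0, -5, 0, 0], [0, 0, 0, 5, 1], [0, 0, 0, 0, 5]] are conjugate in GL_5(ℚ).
No.

trace(A) = 15 but trace(B) = -5. The trace is a similarity invariant, so A and B are not similar.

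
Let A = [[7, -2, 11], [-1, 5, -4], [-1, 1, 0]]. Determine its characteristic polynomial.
χ_A(x) = (x - 4)^3

xI - A = [[x - 7, 2, -11], [1, x - 5, 4], [1, -1, x]].

Expanding det(xI - A) along the first row:
det(xI - A) = + (x - 7)·det([[x - 5, 4], [-1, x]]) - (2)·det([[1, 4], [1, x]]) + (-11)·det([[1, x - 5], [1, -1]]).

Evaluating gives χ_A(x) = x^3 - 12x^2 + 48x - 64 = (x - 4)^3.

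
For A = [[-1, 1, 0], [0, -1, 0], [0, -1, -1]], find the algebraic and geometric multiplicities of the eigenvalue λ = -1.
algebraic multiplicity 3, geometric multiplicity 2

The characteristic polynomial is (x + 1)^3, so the factor x + 1 appears with exponent 3: the algebraic multiplicity is 3.

rank(A + I) = 1, so the eigenspace has dimension 3 - 1 = 2: the geometric multiplicity is 2.

Since 2 < 3, A is not diagonalizable.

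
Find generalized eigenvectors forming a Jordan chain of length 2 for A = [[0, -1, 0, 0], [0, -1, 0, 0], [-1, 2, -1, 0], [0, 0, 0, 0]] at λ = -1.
v_1 = [[1, 1, -1, 0]]^T, v_2 = [[0, 0, 1, 0]]^T

We seek v_1 ∈ ker((A + I)^2) \ ker(A + I), then set v_{i+1} = (A + I) v_i.

One such chain is v_1 = [[1, 1, -1, 0]]^T, v_2 = [[0, 0, 1, 0]]^T. Check: (A + I) v_2 = [[0, 0, 0, 0]]^T = 0.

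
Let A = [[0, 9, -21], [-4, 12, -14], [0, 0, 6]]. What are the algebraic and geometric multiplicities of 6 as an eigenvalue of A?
algebraic multiplicity 3, geometric multiplicity 2

The characteristic polynomial is (x - 6)^3, so the factor x - 6 appears with exponent 3: the algebraic multiplicity is 3.

rank(A - 6I) = 1, so the eigenspace has dimension 3 - 1 = 2: the geometric multiplicity is 2.

Since 2 < 3, A is not diagonalizable.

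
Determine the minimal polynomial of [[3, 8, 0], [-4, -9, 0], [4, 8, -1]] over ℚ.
m_A(x) = (x + 1)(x + 5)

The characteristic polynomial factors as (x + 1)^2(x + 5). The minimal polynomial is ∏(x - λ)^{k_λ} where k_λ is the size of the largest Jordan block at λ.

For λ = -5: rank(A + 5I) = 2, and the largest Jordan block has size 1 (the smallest k with rank((A + 5I)^k) = rank((A + 5I)^(k+1))).
For λ = -1: rank(A + I) = 1, and the largest Jordan block has size 1 (the smallest k with rank((A + I)^k) = rank((A + I)^(k+1))).

So m_A(x) = (x + 1)(x + 5).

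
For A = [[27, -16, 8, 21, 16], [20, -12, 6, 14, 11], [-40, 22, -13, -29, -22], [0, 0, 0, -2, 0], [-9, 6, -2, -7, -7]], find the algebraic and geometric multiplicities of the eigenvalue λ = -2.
The characteristic polynomial is (x + 1)^3(x + 2)^2, so the factor x + 2 appears with exponent 2: the algebraic multiplicity is 2.

rank(A + 2I) = 3, so the eigenspace has dimension 5 - 3 = 2: the geometric multiplicity is 2.

algebraic multiplicity 2, geometric multiplicity 2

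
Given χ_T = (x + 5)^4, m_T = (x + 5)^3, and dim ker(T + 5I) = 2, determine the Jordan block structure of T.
Jordan blocks: (-5, 3), (-5, 1)

λ = -5: algebraic multiplicity 4 (exponent in χ_T), largest block size 3 (exponent in m_T), 2 blocks (geometric multiplicity). These force block sizes [3, 1].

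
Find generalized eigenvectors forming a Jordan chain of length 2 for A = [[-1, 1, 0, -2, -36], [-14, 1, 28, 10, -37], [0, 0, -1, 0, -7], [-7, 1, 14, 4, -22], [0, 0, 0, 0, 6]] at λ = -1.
v_1 = [[-2, 1, -1, 0, 0]]^T, v_2 = [[1, 2, 0, 1, 0]]^T

We seek v_1 ∈ ker((A + I)^2) \ ker(A + I), then set v_{i+1} = (A + I) v_i.

One such chain is v_1 = [[-2, 1, -1, 0, 0]]^T, v_2 = [[1, 2, 0, 1, 0]]^T. Check: (A + I) v_2 = [[0, 0, 0, 0, 0]]^T = 0.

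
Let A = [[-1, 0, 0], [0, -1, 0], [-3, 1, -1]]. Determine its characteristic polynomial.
xI - A = [[x + 1, 0, 0], [0, x + 1, 0], [3, -1, x + 1]].

Expanding det(xI - A) along the first row:
det(xI - A) = + (x + 1)·det([[x + 1, 0], [-1, x + 1]]) - (0)·det([[0, 0], [3, x + 1]]) + (0)·det([[0, x + 1], [3, -1]]).

Evaluating gives χ_A(x) = x^3 + 3x^2 + 3x + 1 = (x + 1)^3.

χ_A(x) = (x + 1)^3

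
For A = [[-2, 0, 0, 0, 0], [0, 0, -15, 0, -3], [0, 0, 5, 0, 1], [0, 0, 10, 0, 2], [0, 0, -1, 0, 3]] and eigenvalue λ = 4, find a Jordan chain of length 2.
We seek v_1 ∈ ker((A - 4I)^2) \ ker(A - 4I), then set v_{i+1} = (A - 4I) v_i.

One such chain is v_1 = [[0, 0, 0, 0, 1]]^T, v_2 = [[0, -3, 1, 2, -1]]^T. Check: (A - 4I) v_2 = [[0, 0, 0, 0, 0]]^T = 0.

v_1 = [[0, 0, 0, 0, 1]]^T, v_2 = [[0, -3, 1, 2, -1]]^T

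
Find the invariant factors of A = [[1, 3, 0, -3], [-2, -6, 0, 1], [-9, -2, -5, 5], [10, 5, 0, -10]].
The Jordan structure of A has elementary divisors (x + 5)^2, (x + 5)^2. Arranging the block sizes at each eigenvalue in decreasing order and taking row products gives the invariant factors.

Invariant factors (smallest first, each dividing the next): (x + 5)^2, (x + 5)^2.

Check: the last factor (x + 5)^2 is the minimal polynomial, and the product (x + 5)^4 is the characteristic polynomial.

(x + 5)^2, (x + 5)^2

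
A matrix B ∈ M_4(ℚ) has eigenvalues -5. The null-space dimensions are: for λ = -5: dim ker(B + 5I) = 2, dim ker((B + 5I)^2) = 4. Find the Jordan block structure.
λ = -5: successive nullity increments [2, 2] count blocks of size ≥ k; block sizes are [2, 2].

Jordan blocks: (-5, 2), (-5, 2)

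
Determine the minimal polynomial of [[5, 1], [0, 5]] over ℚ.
m_A(x) = (x - 5)^2

The characteristic polynomial factors as (x - 5)^2. The minimal polynomial is ∏(x - λ)^{k_λ} where k_λ is the size of the largest Jordan block at λ.

For λ = 5: rank(A - 5I) = 1, and the largest Jordan block has size 2 (the smallest k with rank((A - 5I)^k) = rank((A - 5I)^(k+1))).

So m_A(x) = (x - 5)^2.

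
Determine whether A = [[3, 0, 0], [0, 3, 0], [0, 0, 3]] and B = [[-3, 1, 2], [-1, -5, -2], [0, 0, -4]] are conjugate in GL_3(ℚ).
No.

trace(A) = 9 but trace(B) = -12. The trace is a similarity invariant, so A and B are not similar.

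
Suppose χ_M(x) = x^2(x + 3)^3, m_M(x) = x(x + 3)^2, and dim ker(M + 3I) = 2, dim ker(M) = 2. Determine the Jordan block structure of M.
λ = -3: algebraic multiplicity 3 (exponent in χ_M), largest block size 2 (exponent in m_M), 2 blocks (geometric multiplicity). These force block sizes [2, 1].
λ = 0: algebraic multiplicity 2 (exponent in χ_M), largest block size 1 (exponent in m_M), 2 blocks (geometric multiplicity). These force block sizes [1, 1].

Jordan blocks: (-3, 2), (-3, 1), (0, 1), (0, 1)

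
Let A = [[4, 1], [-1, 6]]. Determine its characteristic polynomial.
χ_A(x) = (x - 5)^2

xI - A = [[x - 4, -1], [1, x - 6]].

Expanding det(xI - A) along the first row:
det(xI - A) = + (x - 4)·det([[x - 6]]) - (-1)·det([[1]]).

Evaluating gives χ_A(x) = x^2 - 10x + 25 = (x - 5)^2.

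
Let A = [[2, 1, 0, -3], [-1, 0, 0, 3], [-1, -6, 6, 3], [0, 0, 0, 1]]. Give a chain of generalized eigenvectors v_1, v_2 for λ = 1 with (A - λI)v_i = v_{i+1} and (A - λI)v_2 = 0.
We seek v_1 ∈ ker((A - I)^2) \ ker(A - I), then set v_{i+1} = (A - I) v_i.

One such chain is v_1 = [[0, 1, 1, 0]]^T, v_2 = [[1, -1, -1, 0]]^T. Check: (A - I) v_2 = [[0, 0, 0, 0]]^T = 0.

v_1 = [[0, 1, 1, 0]]^T, v_2 = [[1, -1, -1, 0]]^T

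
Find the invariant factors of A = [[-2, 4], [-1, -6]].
(x + 4)^2

The Jordan structure of A has elementary divisors (x + 4)^2. Arranging the block sizes at each eigenvalue in decreasing order and taking row products gives the invariant factors.

Invariant factors (smallest first, each dividing the next): (x + 4)^2.

Check: the last factor (x + 4)^2 is the minimal polynomial, and the product (x + 4)^2 is the characteristic polynomial.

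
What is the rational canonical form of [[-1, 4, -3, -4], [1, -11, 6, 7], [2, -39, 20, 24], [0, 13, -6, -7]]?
The invariant factors of A (the non-unit diagonal entries of the Smith normal form of xI - A over ℚ[x]) are (x - 1)(x^3 + 4x - 1), each dividing the next. The characteristic polynomial is their product, (x - 1)(x^3 + 4x - 1).

The rational canonical form is the block-diagonal matrix of companion matrices C(f_i):
R = [[0, 0, 0, -1], [1, 0, 0, 5], [0, 1, 0, -4], [0, 0, 1, 1]].

Note the characteristic polynomial does not split into linear factors over ℚ, so A has no Jordan form over ℚ; the rational canonical form exists over any field.

R = [[0, 0, 0, -1], [1, 0, 0, 5], [0, 1, 0, -4], [0, 0, 1, 1]]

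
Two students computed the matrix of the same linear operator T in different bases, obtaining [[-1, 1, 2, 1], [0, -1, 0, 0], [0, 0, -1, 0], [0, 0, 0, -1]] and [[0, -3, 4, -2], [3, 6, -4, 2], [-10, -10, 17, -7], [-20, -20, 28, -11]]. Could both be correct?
No.

trace(A) = -4 but trace(B) = 12. The trace is a similarity invariant, so A and B are not similar.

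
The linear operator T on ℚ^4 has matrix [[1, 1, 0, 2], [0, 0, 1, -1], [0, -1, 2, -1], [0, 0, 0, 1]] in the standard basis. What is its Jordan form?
J = [[1, 1, 0, 0], [0, 1, 1, 0], [0, 0, 1, 0], [0, 0, 0, 1]]

The characteristic polynomial is det(xI - A) = (x - 1)^4, so the eigenvalues are 1 (algebraic multiplicity 4).

For λ = 1: rank(A - I) = 2, rank((A - I)^2) = 1, rank((A - I)^3) = 0. The eigenspace has dimension 4 - 2 = 2, so there are 2 Jordan blocks; the rank sequence gives block sizes [3, 1].

Assembling the blocks gives the Jordan form J above.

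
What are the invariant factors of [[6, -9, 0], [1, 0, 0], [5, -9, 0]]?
x(x - 3)^2

The Jordan structure of A has elementary divisors x, (x - 3)^2. Arranging the block sizes at each eigenvalue in decreasing order and taking row products gives the invariant factors.

Invariant factors (smallest first, each dividing the next): x(x - 3)^2.

Check: the last factor x(x - 3)^2 is the minimal polynomial, and the product x(x - 3)^2 is the characteristic polynomial.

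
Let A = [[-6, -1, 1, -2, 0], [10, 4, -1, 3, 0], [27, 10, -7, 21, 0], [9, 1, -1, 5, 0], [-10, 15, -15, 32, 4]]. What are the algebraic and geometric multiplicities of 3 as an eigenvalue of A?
The characteristic polynomial is (x - 4)(x - 3)^2(x + 5)^2, so the factor x - 3 appears with exponent 2: the algebraic multiplicity is 2.

rank(A - 3I) = 4, so the eigenspace has dimension 5 - 4 = 1: the geometric multiplicity is 1.

Since 1 < 2, A is not diagonalizable.

algebraic multiplicity 2, geometric multiplicity 1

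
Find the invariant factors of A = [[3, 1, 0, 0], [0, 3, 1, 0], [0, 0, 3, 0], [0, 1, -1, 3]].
The Jordan structure of A has elementary divisors (x - 3)^3, (x - 3). Arranging the block sizes at each eigenvalue in decreasing order and taking row products gives the invariant factors.

Invariant factors (smallest first, each dividing the next): x - 3, (x - 3)^3.

Check: the last factor (x - 3)^3 is the minimal polynomial, and the product (x - 3)^4 is the characteristic polynomial.

x - 3, (x - 3)^3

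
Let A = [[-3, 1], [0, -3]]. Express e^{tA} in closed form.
A has Jordan form J = [[-3, 1], [0, -3]] with A = PJP^{-1}, so e^{tA} = P e^{tJ} P^{-1}.

For a Jordan block J_k(λ), e^{tJ_k(λ)} = e^{λt} · (I + tN + t^2 N^2/2! + ... + t^{k-1} N^{k-1}/(k-1)!) where N is the nilpotent superdiagonal part.

Assembling the blocks and conjugating back gives the entries of e^{tA} as shown above.

e^{tA} = [[e^{-3*t}, t*e^{-3*t}], [0, e^{-3*t}]]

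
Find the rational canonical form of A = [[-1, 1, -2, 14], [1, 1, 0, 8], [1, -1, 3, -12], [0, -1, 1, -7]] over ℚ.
R = [[0, 0, 0, 8], [1, 0, 0, 6], [0, 1, 0, 1], [0, 0, 1, -4]]

The invariant factors of A (the non-unit diagonal entries of the Smith normal form of xI - A over ℚ[x]) are (x + 4)(x^3 - x - 2), each dividing the next. The characteristic polynomial is their product, (x + 4)(x^3 - x - 2).

The rational canonical form is the block-diagonal matrix of companion matrices C(f_i):
R = [[0, 0, 0, 8], [1, 0, 0, 6], [0, 1, 0, 1], [0, 0, 1, -4]].

Note the characteristic polynomial does not split into linear factors over ℚ, so A has no Jordan form over ℚ; the rational canonical form exists over any field.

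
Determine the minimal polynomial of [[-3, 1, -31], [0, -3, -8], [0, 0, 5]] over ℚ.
m_A(x) = (x - 5)(x + 3)^2

The characteristic polynomial factors as (x - 5)(x + 3)^2. The minimal polynomial is ∏(x - λ)^{k_λ} where k_λ is the size of the largest Jordan block at λ.

For λ = -3: rank(A + 3I) = 2, and the largest Jordan block has size 2 (the smallest k with rank((A + 3I)^k) = rank((A + 3I)^(k+1))).
For λ = 5: rank(A - 5I) = 2, and the largest Jordan block has size 1 (the smallest k with rank((A - 5I)^k) = rank((A - 5I)^(k+1))).

So m_A(x) = (x - 5)(x + 3)^2.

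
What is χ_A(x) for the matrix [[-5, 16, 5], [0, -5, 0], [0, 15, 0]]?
xI - A = [[x + 5, -16, -5], [0, x + 5, 0], [0, -15, x]].

Expanding det(xI - A) along the first row:
det(xI - A) = + (x + 5)·det([[x + 5, 0], [-15, x]]) - (-16)·det([[0, 0], [0, x]]) + (-5)·det([[0, x + 5], [0, -15]]).

Evaluating gives χ_A(x) = x^3 + 10x^2 + 25x = x(x + 5)^2.

χ_A(x) = x(x + 5)^2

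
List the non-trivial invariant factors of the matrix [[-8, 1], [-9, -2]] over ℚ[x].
(x + 5)^2

The Jordan structure of A has elementary divisors (x + 5)^2. Arranging the block sizes at each eigenvalue in decreasing order and taking row products gives the invariant factors.

Invariant factors (smallest first, each dividing the next): (x + 5)^2.

Check: the last factor (x + 5)^2 is the minimal polynomial, and the product (x + 5)^2 is the characteristic polynomial.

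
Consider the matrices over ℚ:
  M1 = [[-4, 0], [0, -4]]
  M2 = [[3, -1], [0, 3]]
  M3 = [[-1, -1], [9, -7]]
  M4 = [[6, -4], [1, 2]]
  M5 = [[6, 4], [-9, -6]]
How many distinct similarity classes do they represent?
5 classes: {M1}, {M2}, {M3}, {M4}, {M5}

Characteristic polynomials: χ_{M1} = (x + 4)^2, χ_{M2} = (x - 3)^2, χ_{M3} = (x + 4)^2, χ_{M4} = (x - 4)^2, χ_{M5} = x^2.

{M1}: invariant factors x + 4, x + 4.

{M2}: invariant factors (x - 3)^2.

{M3}: invariant factors (x + 4)^2.

{M4}: invariant factors (x - 4)^2.

{M5}: invariant factors x^2.

Matrices are similar if and only if their invariant-factor lists agree; the partition into similarity classes is {M1}, {M2}, {M3}, {M4}, {M5}.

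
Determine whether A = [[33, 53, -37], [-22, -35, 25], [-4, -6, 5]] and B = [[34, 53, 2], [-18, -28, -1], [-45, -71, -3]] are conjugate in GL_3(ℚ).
Two matrices over a field are similar if and only if they have the same invariant factors.

Both A and B have characteristic polynomial (x - 1)^3 and minimal polynomial (x - 1)^3. Computing further, both have invariant factors (x - 1)^3. Hence A and B are similar.

Yes.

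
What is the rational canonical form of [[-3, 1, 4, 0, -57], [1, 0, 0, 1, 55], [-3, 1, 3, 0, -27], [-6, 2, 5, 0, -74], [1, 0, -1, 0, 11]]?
R = [[0, 0, 0, 0, -50], [1, 0, 0, 0, 145], [0, 1, 0, 0, -27], [0, 0, 1, 0, -30], [0, 0, 0, 1, 11]]

The invariant factors of A (the non-unit diagonal entries of the Smith normal form of xI - A over ℚ[x]) are (x - 5)^2(x + 2)(x^2 - 3x + 1), each dividing the next. The characteristic polynomial is their product, (x - 5)^2(x + 2)(x^2 - 3x + 1).

The rational canonical form is the block-diagonal matrix of companion matrices C(f_i):
R = [[0, 0, 0, 0, -50], [1, 0, 0, 0, 145], [0, 1, 0, 0, -27], [0, 0, 1, 0, -30], [0, 0, 0, 1, 11]].

Note the characteristic polynomial does not split into linear factors over ℚ, so A has no Jordan form over ℚ; the rational canonical form exists over any field.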